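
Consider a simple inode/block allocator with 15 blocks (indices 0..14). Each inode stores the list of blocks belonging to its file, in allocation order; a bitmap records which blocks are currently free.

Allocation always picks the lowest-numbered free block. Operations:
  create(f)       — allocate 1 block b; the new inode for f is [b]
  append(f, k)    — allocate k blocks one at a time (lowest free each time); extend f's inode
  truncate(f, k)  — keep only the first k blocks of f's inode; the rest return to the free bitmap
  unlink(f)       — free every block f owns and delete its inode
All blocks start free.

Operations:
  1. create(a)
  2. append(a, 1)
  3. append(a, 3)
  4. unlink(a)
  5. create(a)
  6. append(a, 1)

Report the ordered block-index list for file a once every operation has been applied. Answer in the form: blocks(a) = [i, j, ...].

[1] create(a) — a=0 (map F..............)
[2] append(a, 1) — a=0,1 (map FF.............)
[3] append(a, 3) — a=0,1,2,3,4 (map FFFFF..........)
[4] unlink(a) —  (map ...............)
[5] create(a) — a=0 (map F..............)
[6] append(a, 1) — a=0,1 (map FF.............)

blocks(a) = [0, 1]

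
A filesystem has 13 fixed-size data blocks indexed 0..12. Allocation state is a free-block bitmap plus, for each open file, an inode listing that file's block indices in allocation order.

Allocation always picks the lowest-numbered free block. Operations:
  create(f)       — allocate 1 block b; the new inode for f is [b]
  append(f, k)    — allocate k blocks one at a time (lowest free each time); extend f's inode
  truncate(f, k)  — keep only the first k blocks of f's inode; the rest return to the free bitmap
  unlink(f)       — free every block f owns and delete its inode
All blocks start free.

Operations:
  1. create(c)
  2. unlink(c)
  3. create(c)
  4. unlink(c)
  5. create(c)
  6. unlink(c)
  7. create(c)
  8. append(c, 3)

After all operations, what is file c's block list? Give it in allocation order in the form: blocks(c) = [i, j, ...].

blocks(c) = [0, 1, 2, 3]

  1. create(c)  ⇒  F............  {c→[0]}
  2. unlink(c)  ⇒  .............  {}
  3. create(c)  ⇒  F............  {c→[0]}
  4. unlink(c)  ⇒  .............  {}
  5. create(c)  ⇒  F............  {c→[0]}
  6. unlink(c)  ⇒  .............  {}
  7. create(c)  ⇒  F............  {c→[0]}
  8. append(c, 3)  ⇒  FFFF.........  {c→[0, 1, 2, 3]}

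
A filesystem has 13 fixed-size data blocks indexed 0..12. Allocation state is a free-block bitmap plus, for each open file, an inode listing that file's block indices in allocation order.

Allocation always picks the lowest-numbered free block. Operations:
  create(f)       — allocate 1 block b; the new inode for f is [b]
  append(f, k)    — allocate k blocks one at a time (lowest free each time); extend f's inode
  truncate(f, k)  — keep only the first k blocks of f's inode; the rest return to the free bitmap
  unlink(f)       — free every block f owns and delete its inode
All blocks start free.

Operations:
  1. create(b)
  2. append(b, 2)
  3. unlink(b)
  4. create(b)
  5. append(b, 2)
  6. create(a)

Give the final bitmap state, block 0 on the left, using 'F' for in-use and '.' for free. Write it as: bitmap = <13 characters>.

bitmap = FFFF.........

after create(b) → b:[0]  free=[F............]
after append(b, 2) → b:[0, 1, 2]  free=[FFF..........]
after unlink(b) →   free=[.............]
after create(b) → b:[0]  free=[F............]
after append(b, 2) → b:[0, 1, 2]  free=[FFF..........]
after create(a) → a:[3], b:[0, 1, 2]  free=[FFFF.........]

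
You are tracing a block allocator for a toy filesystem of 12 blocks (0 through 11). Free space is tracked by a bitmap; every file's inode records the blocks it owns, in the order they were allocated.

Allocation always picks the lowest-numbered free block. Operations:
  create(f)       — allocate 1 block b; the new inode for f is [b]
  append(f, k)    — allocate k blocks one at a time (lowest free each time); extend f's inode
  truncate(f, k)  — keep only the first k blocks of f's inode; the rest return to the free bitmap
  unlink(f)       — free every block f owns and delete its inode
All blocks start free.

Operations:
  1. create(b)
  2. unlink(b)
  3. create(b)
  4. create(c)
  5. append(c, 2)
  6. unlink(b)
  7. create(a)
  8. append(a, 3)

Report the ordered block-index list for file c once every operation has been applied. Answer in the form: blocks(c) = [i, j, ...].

create(b): bitmap=F........... | b=[0]
unlink(b): bitmap=............ | 
create(b): bitmap=F........... | b=[0]
create(c): bitmap=FF.......... | b=[0] c=[1]
append(c, 2): bitmap=FFFF........ | b=[0] c=[1, 2, 3]
unlink(b): bitmap=.FFF........ | c=[1, 2, 3]
create(a): bitmap=FFFF........ | a=[0] c=[1, 2, 3]
append(a, 3): bitmap=FFFFFFF..... | a=[0, 4, 5, 6] c=[1, 2, 3]

blocks(c) = [1, 2, 3]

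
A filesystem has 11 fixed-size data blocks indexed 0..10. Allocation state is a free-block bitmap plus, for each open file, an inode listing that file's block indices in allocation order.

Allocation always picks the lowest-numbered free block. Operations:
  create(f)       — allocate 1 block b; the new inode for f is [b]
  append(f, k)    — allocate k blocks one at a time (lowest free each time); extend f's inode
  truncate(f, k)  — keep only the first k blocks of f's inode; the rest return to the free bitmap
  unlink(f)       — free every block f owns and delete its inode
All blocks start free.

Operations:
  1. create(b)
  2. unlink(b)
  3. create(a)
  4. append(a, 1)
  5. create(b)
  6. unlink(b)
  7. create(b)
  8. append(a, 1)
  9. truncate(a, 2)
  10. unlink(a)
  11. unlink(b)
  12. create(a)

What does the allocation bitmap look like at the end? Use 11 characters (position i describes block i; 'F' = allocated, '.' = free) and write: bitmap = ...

after create(b) → b:[0]  free=[F..........]
after unlink(b) →   free=[...........]
after create(a) → a:[0]  free=[F..........]
after append(a, 1) → a:[0, 1]  free=[FF.........]
after create(b) → a:[0, 1], b:[2]  free=[FFF........]
after unlink(b) → a:[0, 1]  free=[FF.........]
after create(b) → a:[0, 1], b:[2]  free=[FFF........]
after append(a, 1) → a:[0, 1, 3], b:[2]  free=[FFFF.......]
after truncate(a, 2) → a:[0, 1], b:[2]  free=[FFF........]
after unlink(a) → b:[2]  free=[..F........]
after unlink(b) →   free=[...........]
after create(a) → a:[0]  free=[F..........]

bitmap = F..........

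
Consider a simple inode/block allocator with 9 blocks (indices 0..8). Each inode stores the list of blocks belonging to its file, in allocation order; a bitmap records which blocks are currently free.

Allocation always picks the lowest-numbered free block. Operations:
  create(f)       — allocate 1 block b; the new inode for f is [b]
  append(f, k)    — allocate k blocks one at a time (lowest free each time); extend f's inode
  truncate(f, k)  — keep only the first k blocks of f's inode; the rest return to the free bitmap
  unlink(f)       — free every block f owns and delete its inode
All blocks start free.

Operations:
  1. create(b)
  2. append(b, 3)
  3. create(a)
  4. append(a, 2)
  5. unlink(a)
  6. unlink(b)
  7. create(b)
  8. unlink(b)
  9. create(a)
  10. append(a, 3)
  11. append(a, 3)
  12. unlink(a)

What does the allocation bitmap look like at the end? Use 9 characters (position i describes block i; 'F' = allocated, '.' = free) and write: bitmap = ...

bitmap = .........

  1. create(b)  ⇒  F........  {b→[0]}
  2. append(b, 3)  ⇒  FFFF.....  {b→[0, 1, 2, 3]}
  3. create(a)  ⇒  FFFFF....  {a→[4]; b→[0, 1, 2, 3]}
  4. append(a, 2)  ⇒  FFFFFFF..  {a→[4, 5, 6]; b→[0, 1, 2, 3]}
  5. unlink(a)  ⇒  FFFF.....  {b→[0, 1, 2, 3]}
  6. unlink(b)  ⇒  .........  {}
  7. create(b)  ⇒  F........  {b→[0]}
  8. unlink(b)  ⇒  .........  {}
  9. create(a)  ⇒  F........  {a→[0]}
  10. append(a, 3)  ⇒  FFFF.....  {a→[0, 1, 2, 3]}
  11. append(a, 3)  ⇒  FFFFFFF..  {a→[0, 1, 2, 3, 4, 5, 6]}
  12. unlink(a)  ⇒  .........  {}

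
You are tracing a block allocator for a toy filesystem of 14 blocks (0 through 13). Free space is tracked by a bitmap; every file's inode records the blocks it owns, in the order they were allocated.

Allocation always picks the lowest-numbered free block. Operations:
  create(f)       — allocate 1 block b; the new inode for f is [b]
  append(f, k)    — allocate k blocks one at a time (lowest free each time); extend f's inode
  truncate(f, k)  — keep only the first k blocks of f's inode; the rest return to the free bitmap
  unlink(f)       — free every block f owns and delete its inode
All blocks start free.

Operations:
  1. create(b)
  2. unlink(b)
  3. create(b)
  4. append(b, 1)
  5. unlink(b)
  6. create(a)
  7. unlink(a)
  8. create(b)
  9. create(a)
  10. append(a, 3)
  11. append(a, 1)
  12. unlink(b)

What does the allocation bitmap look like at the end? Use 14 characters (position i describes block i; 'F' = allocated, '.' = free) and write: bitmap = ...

bitmap = .FFFFF........

[1] create(b) — b=0 (map F.............)
[2] unlink(b) —  (map ..............)
[3] create(b) — b=0 (map F.............)
[4] append(b, 1) — b=0,1 (map FF............)
[5] unlink(b) —  (map ..............)
[6] create(a) — a=0 (map F.............)
[7] unlink(a) —  (map ..............)
[8] create(b) — b=0 (map F.............)
[9] create(a) — a=1 b=0 (map FF............)
[10] append(a, 3) — a=1,2,3,4 b=0 (map FFFFF.........)
[11] append(a, 1) — a=1,2,3,4,5 b=0 (map FFFFFF........)
[12] unlink(b) — a=1,2,3,4,5 (map .FFFFF........)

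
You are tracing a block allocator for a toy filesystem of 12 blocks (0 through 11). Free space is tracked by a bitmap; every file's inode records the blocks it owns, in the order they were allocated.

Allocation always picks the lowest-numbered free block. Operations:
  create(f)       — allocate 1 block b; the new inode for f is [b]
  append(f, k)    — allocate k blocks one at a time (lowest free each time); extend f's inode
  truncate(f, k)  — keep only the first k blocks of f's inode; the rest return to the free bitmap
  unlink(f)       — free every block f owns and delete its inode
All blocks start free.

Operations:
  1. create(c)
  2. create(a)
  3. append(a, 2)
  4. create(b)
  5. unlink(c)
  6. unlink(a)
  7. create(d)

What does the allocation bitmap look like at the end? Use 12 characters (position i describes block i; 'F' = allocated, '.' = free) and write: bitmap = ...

bitmap = F...F.......

[1] create(c) — c=0 (map F...........)
[2] create(a) — a=1 c=0 (map FF..........)
[3] append(a, 2) — a=1,2,3 c=0 (map FFFF........)
[4] create(b) — a=1,2,3 b=4 c=0 (map FFFFF.......)
[5] unlink(c) — a=1,2,3 b=4 (map .FFFF.......)
[6] unlink(a) — b=4 (map ....F.......)
[7] create(d) — b=4 d=0 (map F...F.......)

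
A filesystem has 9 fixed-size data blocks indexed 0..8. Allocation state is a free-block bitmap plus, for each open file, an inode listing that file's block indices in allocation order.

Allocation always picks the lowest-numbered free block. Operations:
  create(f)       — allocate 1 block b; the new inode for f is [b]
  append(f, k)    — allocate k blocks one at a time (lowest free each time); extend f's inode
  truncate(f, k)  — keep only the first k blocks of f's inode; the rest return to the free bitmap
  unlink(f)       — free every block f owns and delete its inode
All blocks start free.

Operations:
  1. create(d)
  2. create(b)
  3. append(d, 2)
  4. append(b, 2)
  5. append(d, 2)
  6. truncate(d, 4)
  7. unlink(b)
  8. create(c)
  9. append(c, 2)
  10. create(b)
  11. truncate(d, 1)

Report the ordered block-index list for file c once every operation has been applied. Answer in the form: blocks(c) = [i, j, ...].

create(d): bitmap=F........ | d=[0]
create(b): bitmap=FF....... | b=[1] d=[0]
append(d, 2): bitmap=FFFF..... | b=[1] d=[0, 2, 3]
append(b, 2): bitmap=FFFFFF... | b=[1, 4, 5] d=[0, 2, 3]
append(d, 2): bitmap=FFFFFFFF. | b=[1, 4, 5] d=[0, 2, 3, 6, 7]
truncate(d, 4): bitmap=FFFFFFF.. | b=[1, 4, 5] d=[0, 2, 3, 6]
unlink(b): bitmap=F.FF..F.. | d=[0, 2, 3, 6]
create(c): bitmap=FFFF..F.. | c=[1] d=[0, 2, 3, 6]
append(c, 2): bitmap=FFFFFFF.. | c=[1, 4, 5] d=[0, 2, 3, 6]
create(b): bitmap=FFFFFFFF. | b=[7] c=[1, 4, 5] d=[0, 2, 3, 6]
truncate(d, 1): bitmap=FF..FF.F. | b=[7] c=[1, 4, 5] d=[0]

blocks(c) = [1, 4, 5]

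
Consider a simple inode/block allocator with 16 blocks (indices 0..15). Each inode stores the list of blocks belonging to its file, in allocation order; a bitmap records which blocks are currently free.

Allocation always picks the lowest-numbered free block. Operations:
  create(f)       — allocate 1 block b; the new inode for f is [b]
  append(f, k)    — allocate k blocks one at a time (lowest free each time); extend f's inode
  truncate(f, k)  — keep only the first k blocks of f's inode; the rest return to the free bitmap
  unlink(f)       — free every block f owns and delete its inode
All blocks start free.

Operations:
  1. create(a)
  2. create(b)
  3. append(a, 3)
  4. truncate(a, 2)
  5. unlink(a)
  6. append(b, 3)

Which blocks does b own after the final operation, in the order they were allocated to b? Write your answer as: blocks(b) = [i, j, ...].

[1] create(a) — a=0 (map F...............)
[2] create(b) — a=0 b=1 (map FF..............)
[3] append(a, 3) — a=0,2,3,4 b=1 (map FFFFF...........)
[4] truncate(a, 2) — a=0,2 b=1 (map FFF.............)
[5] unlink(a) — b=1 (map .F..............)
[6] append(b, 3) — b=1,0,2,3 (map FFFF............)

blocks(b) = [1, 0, 2, 3]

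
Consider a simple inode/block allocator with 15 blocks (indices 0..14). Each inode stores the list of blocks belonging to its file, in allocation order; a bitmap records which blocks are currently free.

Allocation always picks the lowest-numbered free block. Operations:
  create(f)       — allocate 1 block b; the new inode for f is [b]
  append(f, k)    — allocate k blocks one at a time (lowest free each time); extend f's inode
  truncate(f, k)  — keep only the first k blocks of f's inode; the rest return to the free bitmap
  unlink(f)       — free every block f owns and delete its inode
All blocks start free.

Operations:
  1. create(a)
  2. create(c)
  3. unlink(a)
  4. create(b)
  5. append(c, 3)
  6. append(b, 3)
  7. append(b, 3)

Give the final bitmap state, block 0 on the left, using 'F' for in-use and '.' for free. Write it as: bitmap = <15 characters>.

bitmap = FFFFFFFFFFF....

[1] create(a) — a=0 (map F..............)
[2] create(c) — a=0 c=1 (map FF.............)
[3] unlink(a) — c=1 (map .F.............)
[4] create(b) — b=0 c=1 (map FF.............)
[5] append(c, 3) — b=0 c=1,2,3,4 (map FFFFF..........)
[6] append(b, 3) — b=0,5,6,7 c=1,2,3,4 (map FFFFFFFF.......)
[7] append(b, 3) — b=0,5,6,7,8,9,10 c=1,2,3,4 (map FFFFFFFFFFF....)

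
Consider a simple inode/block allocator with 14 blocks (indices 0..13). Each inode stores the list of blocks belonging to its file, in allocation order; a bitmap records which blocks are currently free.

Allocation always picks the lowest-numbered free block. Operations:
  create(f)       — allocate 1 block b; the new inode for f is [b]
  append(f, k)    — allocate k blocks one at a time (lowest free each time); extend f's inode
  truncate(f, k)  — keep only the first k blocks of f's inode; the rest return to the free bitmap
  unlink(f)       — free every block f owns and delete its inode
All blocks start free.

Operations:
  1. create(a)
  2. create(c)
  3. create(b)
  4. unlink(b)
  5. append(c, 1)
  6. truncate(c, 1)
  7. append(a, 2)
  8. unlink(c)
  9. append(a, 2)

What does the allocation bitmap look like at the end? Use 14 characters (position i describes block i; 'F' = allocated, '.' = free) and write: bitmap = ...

bitmap = FFFFF.........

create(a): bitmap=F............. | a=[0]
create(c): bitmap=FF............ | a=[0] c=[1]
create(b): bitmap=FFF........... | a=[0] b=[2] c=[1]
unlink(b): bitmap=FF............ | a=[0] c=[1]
append(c, 1): bitmap=FFF........... | a=[0] c=[1, 2]
truncate(c, 1): bitmap=FF............ | a=[0] c=[1]
append(a, 2): bitmap=FFFF.......... | a=[0, 2, 3] c=[1]
unlink(c): bitmap=F.FF.......... | a=[0, 2, 3]
append(a, 2): bitmap=FFFFF......... | a=[0, 2, 3, 1, 4]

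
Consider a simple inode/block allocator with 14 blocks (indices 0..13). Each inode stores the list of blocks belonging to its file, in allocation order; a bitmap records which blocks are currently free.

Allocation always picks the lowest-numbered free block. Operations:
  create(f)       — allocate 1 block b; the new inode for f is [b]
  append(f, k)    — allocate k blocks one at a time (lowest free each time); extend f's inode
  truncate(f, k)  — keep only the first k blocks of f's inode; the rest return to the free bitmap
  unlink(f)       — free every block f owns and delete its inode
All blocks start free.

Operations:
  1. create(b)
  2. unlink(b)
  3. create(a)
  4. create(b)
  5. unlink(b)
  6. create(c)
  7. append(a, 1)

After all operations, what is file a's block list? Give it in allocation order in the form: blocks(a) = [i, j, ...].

blocks(a) = [0, 2]

[1] create(b) — b=0 (map F.............)
[2] unlink(b) —  (map ..............)
[3] create(a) — a=0 (map F.............)
[4] create(b) — a=0 b=1 (map FF............)
[5] unlink(b) — a=0 (map F.............)
[6] create(c) — a=0 c=1 (map FF............)
[7] append(a, 1) — a=0,2 c=1 (map FFF...........)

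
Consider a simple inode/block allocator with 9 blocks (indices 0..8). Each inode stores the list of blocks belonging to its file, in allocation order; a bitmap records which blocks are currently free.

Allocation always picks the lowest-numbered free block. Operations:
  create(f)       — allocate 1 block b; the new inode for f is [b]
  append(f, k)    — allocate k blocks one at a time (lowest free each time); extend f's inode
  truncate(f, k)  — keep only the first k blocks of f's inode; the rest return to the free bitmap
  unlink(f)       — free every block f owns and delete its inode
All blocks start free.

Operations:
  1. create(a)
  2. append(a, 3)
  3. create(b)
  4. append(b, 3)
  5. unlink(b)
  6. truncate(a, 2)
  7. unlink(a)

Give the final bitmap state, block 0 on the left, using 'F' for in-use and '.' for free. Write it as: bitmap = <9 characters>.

create(a): bitmap=F........ | a=[0]
append(a, 3): bitmap=FFFF..... | a=[0, 1, 2, 3]
create(b): bitmap=FFFFF.... | a=[0, 1, 2, 3] b=[4]
append(b, 3): bitmap=FFFFFFFF. | a=[0, 1, 2, 3] b=[4, 5, 6, 7]
unlink(b): bitmap=FFFF..... | a=[0, 1, 2, 3]
truncate(a, 2): bitmap=FF....... | a=[0, 1]
unlink(a): bitmap=......... | 

bitmap = .........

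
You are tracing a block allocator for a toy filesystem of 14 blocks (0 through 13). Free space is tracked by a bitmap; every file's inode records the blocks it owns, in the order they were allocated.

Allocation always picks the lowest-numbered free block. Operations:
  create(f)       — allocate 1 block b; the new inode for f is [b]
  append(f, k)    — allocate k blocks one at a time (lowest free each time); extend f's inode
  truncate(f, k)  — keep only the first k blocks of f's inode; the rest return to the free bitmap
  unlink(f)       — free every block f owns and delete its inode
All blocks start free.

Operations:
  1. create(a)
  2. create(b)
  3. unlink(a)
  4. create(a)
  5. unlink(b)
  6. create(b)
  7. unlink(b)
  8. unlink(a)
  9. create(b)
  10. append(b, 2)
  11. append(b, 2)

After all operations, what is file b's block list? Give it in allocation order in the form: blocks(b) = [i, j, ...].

create(a): bitmap=F............. | a=[0]
create(b): bitmap=FF............ | a=[0] b=[1]
unlink(a): bitmap=.F............ | b=[1]
create(a): bitmap=FF............ | a=[0] b=[1]
unlink(b): bitmap=F............. | a=[0]
create(b): bitmap=FF............ | a=[0] b=[1]
unlink(b): bitmap=F............. | a=[0]
unlink(a): bitmap=.............. | 
create(b): bitmap=F............. | b=[0]
append(b, 2): bitmap=FFF........... | b=[0, 1, 2]
append(b, 2): bitmap=FFFFF......... | b=[0, 1, 2, 3, 4]

blocks(b) = [0, 1, 2, 3, 4]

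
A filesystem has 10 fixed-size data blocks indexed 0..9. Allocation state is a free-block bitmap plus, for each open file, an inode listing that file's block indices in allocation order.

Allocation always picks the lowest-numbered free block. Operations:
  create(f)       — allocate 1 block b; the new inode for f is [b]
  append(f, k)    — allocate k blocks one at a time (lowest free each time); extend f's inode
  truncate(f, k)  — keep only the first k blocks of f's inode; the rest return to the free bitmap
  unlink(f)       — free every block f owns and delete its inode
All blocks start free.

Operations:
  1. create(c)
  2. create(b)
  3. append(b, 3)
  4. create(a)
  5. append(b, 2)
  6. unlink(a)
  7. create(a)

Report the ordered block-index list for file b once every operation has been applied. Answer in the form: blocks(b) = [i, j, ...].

blocks(b) = [1, 2, 3, 4, 6, 7]

  1. create(c)  ⇒  F.........  {c→[0]}
  2. create(b)  ⇒  FF........  {b→[1]; c→[0]}
  3. append(b, 3)  ⇒  FFFFF.....  {b→[1, 2, 3, 4]; c→[0]}
  4. create(a)  ⇒  FFFFFF....  {a→[5]; b→[1, 2, 3, 4]; c→[0]}
  5. append(b, 2)  ⇒  FFFFFFFF..  {a→[5]; b→[1, 2, 3, 4, 6, 7]; c→[0]}
  6. unlink(a)  ⇒  FFFFF.FF..  {b→[1, 2, 3, 4, 6, 7]; c→[0]}
  7. create(a)  ⇒  FFFFFFFF..  {a→[5]; b→[1, 2, 3, 4, 6, 7]; c→[0]}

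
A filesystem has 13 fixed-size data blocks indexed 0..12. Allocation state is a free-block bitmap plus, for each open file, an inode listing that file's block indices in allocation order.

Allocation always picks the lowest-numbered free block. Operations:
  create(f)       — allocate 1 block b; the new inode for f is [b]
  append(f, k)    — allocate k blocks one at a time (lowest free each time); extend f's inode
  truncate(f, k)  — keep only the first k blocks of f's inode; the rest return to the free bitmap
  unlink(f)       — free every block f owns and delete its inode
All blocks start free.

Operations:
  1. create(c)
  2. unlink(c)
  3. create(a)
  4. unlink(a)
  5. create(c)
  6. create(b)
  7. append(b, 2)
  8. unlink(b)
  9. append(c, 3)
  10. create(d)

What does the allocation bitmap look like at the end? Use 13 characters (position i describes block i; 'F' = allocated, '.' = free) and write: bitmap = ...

create(c): bitmap=F............ | c=[0]
unlink(c): bitmap=............. | 
create(a): bitmap=F............ | a=[0]
unlink(a): bitmap=............. | 
create(c): bitmap=F............ | c=[0]
create(b): bitmap=FF........... | b=[1] c=[0]
append(b, 2): bitmap=FFFF......... | b=[1, 2, 3] c=[0]
unlink(b): bitmap=F............ | c=[0]
append(c, 3): bitmap=FFFF......... | c=[0, 1, 2, 3]
create(d): bitmap=FFFFF........ | c=[0, 1, 2, 3] d=[4]

bitmap = FFFFF........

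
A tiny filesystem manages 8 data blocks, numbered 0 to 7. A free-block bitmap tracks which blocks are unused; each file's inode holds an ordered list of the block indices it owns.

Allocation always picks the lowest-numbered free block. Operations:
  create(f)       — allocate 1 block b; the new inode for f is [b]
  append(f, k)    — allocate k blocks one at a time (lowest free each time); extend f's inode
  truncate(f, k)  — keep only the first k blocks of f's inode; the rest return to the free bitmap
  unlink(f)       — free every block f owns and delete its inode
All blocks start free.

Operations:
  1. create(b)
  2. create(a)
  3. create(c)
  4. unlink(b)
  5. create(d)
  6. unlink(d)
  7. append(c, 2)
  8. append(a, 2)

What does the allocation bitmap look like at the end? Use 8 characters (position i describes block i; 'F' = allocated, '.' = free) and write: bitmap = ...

[1] create(b) — b=0 (map F.......)
[2] create(a) — a=1 b=0 (map FF......)
[3] create(c) — a=1 b=0 c=2 (map FFF.....)
[4] unlink(b) — a=1 c=2 (map .FF.....)
[5] create(d) — a=1 c=2 d=0 (map FFF.....)
[6] unlink(d) — a=1 c=2 (map .FF.....)
[7] append(c, 2) — a=1 c=2,0,3 (map FFFF....)
[8] append(a, 2) — a=1,4,5 c=2,0,3 (map FFFFFF..)

bitmap = FFFFFF..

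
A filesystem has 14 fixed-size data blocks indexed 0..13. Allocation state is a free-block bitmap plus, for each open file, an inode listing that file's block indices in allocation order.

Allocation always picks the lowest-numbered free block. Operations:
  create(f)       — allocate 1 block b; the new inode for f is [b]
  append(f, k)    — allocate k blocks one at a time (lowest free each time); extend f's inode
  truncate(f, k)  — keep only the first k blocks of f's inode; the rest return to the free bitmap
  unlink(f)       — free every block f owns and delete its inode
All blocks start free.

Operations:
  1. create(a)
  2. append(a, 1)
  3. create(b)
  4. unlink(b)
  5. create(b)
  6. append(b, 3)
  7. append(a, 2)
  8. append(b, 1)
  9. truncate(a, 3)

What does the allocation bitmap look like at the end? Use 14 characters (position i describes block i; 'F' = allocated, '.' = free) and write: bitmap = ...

bitmap = FFFFFFF.F.....

after create(a) → a:[0]  free=[F.............]
after append(a, 1) → a:[0, 1]  free=[FF............]
after create(b) → a:[0, 1], b:[2]  free=[FFF...........]
after unlink(b) → a:[0, 1]  free=[FF............]
after create(b) → a:[0, 1], b:[2]  free=[FFF...........]
after append(b, 3) → a:[0, 1], b:[2, 3, 4, 5]  free=[FFFFFF........]
after append(a, 2) → a:[0, 1, 6, 7], b:[2, 3, 4, 5]  free=[FFFFFFFF......]
after append(b, 1) → a:[0, 1, 6, 7], b:[2, 3, 4, 5, 8]  free=[FFFFFFFFF.....]
after truncate(a, 3) → a:[0, 1, 6], b:[2, 3, 4, 5, 8]  free=[FFFFFFF.F.....]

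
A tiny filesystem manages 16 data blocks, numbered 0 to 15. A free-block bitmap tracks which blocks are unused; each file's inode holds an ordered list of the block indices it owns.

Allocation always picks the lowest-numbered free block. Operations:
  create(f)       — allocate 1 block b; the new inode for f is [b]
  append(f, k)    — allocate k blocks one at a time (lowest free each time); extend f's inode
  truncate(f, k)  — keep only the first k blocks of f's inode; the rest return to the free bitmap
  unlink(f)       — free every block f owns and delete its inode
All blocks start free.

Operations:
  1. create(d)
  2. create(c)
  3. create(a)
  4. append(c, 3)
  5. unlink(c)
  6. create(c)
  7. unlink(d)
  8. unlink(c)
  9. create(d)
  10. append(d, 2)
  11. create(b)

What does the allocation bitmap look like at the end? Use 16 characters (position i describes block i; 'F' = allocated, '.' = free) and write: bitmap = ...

bitmap = FFFFF...........

[1] create(d) — d=0 (map F...............)
[2] create(c) — c=1 d=0 (map FF..............)
[3] create(a) — a=2 c=1 d=0 (map FFF.............)
[4] append(c, 3) — a=2 c=1,3,4,5 d=0 (map FFFFFF..........)
[5] unlink(c) — a=2 d=0 (map F.F.............)
[6] create(c) — a=2 c=1 d=0 (map FFF.............)
[7] unlink(d) — a=2 c=1 (map .FF.............)
[8] unlink(c) — a=2 (map ..F.............)
[9] create(d) — a=2 d=0 (map F.F.............)
[10] append(d, 2) — a=2 d=0,1,3 (map FFFF............)
[11] create(b) — a=2 b=4 d=0,1,3 (map FFFFF...........)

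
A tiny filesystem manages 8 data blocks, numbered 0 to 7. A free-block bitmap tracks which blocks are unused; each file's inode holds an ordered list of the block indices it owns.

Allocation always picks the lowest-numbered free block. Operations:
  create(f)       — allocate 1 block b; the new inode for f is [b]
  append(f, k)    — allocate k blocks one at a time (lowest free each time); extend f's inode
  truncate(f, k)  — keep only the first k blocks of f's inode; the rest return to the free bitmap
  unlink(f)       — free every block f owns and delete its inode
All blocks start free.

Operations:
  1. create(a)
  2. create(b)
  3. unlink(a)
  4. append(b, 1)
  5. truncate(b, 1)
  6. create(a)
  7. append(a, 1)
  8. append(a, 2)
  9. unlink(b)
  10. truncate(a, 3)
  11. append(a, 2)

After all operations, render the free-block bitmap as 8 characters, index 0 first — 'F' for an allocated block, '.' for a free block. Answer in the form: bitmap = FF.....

after create(a) → a:[0]  free=[F.......]
after create(b) → a:[0], b:[1]  free=[FF......]
after unlink(a) → b:[1]  free=[.F......]
after append(b, 1) → b:[1, 0]  free=[FF......]
after truncate(b, 1) → b:[1]  free=[.F......]
after create(a) → a:[0], b:[1]  free=[FF......]
after append(a, 1) → a:[0, 2], b:[1]  free=[FFF.....]
after append(a, 2) → a:[0, 2, 3, 4], b:[1]  free=[FFFFF...]
after unlink(b) → a:[0, 2, 3, 4]  free=[F.FFF...]
after truncate(a, 3) → a:[0, 2, 3]  free=[F.FF....]
after append(a, 2) → a:[0, 2, 3, 1, 4]  free=[FFFFF...]

bitmap = FFFFF...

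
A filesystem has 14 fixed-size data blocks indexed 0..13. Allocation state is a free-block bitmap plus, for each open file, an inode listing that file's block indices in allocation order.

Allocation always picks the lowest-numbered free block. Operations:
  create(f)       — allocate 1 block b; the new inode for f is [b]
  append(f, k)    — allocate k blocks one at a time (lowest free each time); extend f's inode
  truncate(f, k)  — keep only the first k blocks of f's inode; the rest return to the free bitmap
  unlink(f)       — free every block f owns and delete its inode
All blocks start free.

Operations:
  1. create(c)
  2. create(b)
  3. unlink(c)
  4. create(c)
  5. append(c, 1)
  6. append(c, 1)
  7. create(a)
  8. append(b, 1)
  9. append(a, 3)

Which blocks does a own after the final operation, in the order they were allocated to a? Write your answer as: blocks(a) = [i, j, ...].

blocks(a) = [4, 6, 7, 8]

after create(c) → c:[0]  free=[F.............]
after create(b) → b:[1], c:[0]  free=[FF............]
after unlink(c) → b:[1]  free=[.F............]
after create(c) → b:[1], c:[0]  free=[FF............]
after append(c, 1) → b:[1], c:[0, 2]  free=[FFF...........]
after append(c, 1) → b:[1], c:[0, 2, 3]  free=[FFFF..........]
after create(a) → a:[4], b:[1], c:[0, 2, 3]  free=[FFFFF.........]
after append(b, 1) → a:[4], b:[1, 5], c:[0, 2, 3]  free=[FFFFFF........]
after append(a, 3) → a:[4, 6, 7, 8], b:[1, 5], c:[0, 2, 3]  free=[FFFFFFFFF.....]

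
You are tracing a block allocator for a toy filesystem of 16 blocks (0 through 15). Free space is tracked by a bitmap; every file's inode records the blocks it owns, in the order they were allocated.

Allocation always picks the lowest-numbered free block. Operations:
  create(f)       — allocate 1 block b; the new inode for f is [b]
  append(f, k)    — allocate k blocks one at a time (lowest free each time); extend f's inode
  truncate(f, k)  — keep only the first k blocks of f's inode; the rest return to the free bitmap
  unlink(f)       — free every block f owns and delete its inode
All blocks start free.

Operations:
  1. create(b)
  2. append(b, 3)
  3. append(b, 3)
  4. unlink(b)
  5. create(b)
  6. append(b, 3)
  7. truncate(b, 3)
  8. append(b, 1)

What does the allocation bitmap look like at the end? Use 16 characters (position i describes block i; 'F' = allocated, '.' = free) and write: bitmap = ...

bitmap = FFFF............

[1] create(b) — b=0 (map F...............)
[2] append(b, 3) — b=0,1,2,3 (map FFFF............)
[3] append(b, 3) — b=0,1,2,3,4,5,6 (map FFFFFFF.........)
[4] unlink(b) —  (map ................)
[5] create(b) — b=0 (map F...............)
[6] append(b, 3) — b=0,1,2,3 (map FFFF............)
[7] truncate(b, 3) — b=0,1,2 (map FFF.............)
[8] append(b, 1) — b=0,1,2,3 (map FFFF............)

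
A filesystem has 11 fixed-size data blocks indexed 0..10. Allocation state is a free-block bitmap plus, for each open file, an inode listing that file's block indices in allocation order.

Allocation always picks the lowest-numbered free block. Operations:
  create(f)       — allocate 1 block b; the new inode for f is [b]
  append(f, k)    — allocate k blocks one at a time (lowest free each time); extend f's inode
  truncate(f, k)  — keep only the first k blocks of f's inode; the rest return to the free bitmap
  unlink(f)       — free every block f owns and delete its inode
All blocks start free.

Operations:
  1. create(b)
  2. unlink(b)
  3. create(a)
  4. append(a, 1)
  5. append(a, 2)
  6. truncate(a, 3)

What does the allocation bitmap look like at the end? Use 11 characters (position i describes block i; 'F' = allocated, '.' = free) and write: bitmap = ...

  1. create(b)  ⇒  F..........  {b→[0]}
  2. unlink(b)  ⇒  ...........  {}
  3. create(a)  ⇒  F..........  {a→[0]}
  4. append(a, 1)  ⇒  FF.........  {a→[0, 1]}
  5. append(a, 2)  ⇒  FFFF.......  {a→[0, 1, 2, 3]}
  6. truncate(a, 3)  ⇒  FFF........  {a→[0, 1, 2]}

bitmap = FFF........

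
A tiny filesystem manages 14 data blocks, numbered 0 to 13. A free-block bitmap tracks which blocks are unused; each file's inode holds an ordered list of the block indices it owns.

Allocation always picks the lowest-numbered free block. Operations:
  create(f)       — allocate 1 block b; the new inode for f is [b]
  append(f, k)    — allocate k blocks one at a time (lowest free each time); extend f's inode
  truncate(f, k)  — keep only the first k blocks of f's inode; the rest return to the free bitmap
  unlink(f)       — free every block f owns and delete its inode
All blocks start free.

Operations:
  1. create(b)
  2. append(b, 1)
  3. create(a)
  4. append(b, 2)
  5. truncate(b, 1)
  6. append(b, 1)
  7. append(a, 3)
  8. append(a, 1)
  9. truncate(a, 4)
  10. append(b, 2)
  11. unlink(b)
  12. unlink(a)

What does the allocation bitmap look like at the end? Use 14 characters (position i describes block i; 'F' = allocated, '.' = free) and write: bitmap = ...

after create(b) → b:[0]  free=[F.............]
after append(b, 1) → b:[0, 1]  free=[FF............]
after create(a) → a:[2], b:[0, 1]  free=[FFF...........]
after append(b, 2) → a:[2], b:[0, 1, 3, 4]  free=[FFFFF.........]
after truncate(b, 1) → a:[2], b:[0]  free=[F.F...........]
after append(b, 1) → a:[2], b:[0, 1]  free=[FFF...........]
after append(a, 3) → a:[2, 3, 4, 5], b:[0, 1]  free=[FFFFFF........]
after append(a, 1) → a:[2, 3, 4, 5, 6], b:[0, 1]  free=[FFFFFFF.......]
after truncate(a, 4) → a:[2, 3, 4, 5], b:[0, 1]  free=[FFFFFF........]
after append(b, 2) → a:[2, 3, 4, 5], b:[0, 1, 6, 7]  free=[FFFFFFFF......]
after unlink(b) → a:[2, 3, 4, 5]  free=[..FFFF........]
after unlink(a) →   free=[..............]

bitmap = ..............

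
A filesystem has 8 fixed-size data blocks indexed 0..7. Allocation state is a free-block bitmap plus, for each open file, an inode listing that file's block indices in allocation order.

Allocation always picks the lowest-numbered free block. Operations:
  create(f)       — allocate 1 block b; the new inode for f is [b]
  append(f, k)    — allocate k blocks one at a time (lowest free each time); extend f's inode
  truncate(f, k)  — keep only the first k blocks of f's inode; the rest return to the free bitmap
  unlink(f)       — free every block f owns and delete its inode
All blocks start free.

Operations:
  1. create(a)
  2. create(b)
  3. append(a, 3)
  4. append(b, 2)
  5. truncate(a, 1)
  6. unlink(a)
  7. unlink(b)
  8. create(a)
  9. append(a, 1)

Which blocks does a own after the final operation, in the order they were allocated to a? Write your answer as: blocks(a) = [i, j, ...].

blocks(a) = [0, 1]

after create(a) → a:[0]  free=[F.......]
after create(b) → a:[0], b:[1]  free=[FF......]
after append(a, 3) → a:[0, 2, 3, 4], b:[1]  free=[FFFFF...]
after append(b, 2) → a:[0, 2, 3, 4], b:[1, 5, 6]  free=[FFFFFFF.]
after truncate(a, 1) → a:[0], b:[1, 5, 6]  free=[FF...FF.]
after unlink(a) → b:[1, 5, 6]  free=[.F...FF.]
after unlink(b) →   free=[........]
after create(a) → a:[0]  free=[F.......]
after append(a, 1) → a:[0, 1]  free=[FF......]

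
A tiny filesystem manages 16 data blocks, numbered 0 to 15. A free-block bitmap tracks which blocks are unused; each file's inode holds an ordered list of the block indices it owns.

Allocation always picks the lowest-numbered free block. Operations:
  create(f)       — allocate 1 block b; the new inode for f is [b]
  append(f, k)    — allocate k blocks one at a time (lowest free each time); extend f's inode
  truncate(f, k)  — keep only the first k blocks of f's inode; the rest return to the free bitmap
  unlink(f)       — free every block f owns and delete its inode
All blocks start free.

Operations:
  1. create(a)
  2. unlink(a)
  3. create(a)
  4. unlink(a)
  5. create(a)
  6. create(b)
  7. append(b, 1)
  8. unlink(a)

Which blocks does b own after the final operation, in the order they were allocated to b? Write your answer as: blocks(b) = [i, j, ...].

blocks(b) = [1, 2]

[1] create(a) — a=0 (map F...............)
[2] unlink(a) —  (map ................)
[3] create(a) — a=0 (map F...............)
[4] unlink(a) —  (map ................)
[5] create(a) — a=0 (map F...............)
[6] create(b) — a=0 b=1 (map FF..............)
[7] append(b, 1) — a=0 b=1,2 (map FFF.............)
[8] unlink(a) — b=1,2 (map .FF.............)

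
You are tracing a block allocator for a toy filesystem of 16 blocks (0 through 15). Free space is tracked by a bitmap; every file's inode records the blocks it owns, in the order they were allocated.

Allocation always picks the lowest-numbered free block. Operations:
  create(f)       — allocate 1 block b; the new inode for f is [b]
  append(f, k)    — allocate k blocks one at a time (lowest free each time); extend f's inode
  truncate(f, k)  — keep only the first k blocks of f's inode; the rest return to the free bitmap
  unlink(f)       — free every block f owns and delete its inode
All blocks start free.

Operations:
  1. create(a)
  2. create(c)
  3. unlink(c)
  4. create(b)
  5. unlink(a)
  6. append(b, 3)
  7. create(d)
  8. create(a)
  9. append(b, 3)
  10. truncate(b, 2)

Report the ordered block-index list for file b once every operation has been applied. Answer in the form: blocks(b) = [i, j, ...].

blocks(b) = [1, 0]

  1. create(a)  ⇒  F...............  {a→[0]}
  2. create(c)  ⇒  FF..............  {a→[0]; c→[1]}
  3. unlink(c)  ⇒  F...............  {a→[0]}
  4. create(b)  ⇒  FF..............  {a→[0]; b→[1]}
  5. unlink(a)  ⇒  .F..............  {b→[1]}
  6. append(b, 3)  ⇒  FFFF............  {b→[1, 0, 2, 3]}
  7. create(d)  ⇒  FFFFF...........  {b→[1, 0, 2, 3]; d→[4]}
  8. create(a)  ⇒  FFFFFF..........  {a→[5]; b→[1, 0, 2, 3]; d→[4]}
  9. append(b, 3)  ⇒  FFFFFFFFF.......  {a→[5]; b→[1, 0, 2, 3, 6, 7, 8]; d→[4]}
  10. truncate(b, 2)  ⇒  FF..FF..........  {a→[5]; b→[1, 0]; d→[4]}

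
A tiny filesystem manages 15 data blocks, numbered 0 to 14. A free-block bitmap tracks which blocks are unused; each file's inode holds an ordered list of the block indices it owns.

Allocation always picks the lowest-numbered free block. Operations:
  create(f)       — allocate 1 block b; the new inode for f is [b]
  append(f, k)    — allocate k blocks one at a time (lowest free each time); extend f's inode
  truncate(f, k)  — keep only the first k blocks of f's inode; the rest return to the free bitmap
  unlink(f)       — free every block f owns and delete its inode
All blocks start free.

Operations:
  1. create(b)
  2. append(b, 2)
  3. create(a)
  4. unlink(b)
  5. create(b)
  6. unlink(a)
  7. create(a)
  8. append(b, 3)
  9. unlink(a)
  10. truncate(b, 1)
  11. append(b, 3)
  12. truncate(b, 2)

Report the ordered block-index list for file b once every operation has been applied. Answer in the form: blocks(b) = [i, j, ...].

blocks(b) = [0, 1]

  1. create(b)  ⇒  F..............  {b→[0]}
  2. append(b, 2)  ⇒  FFF............  {b→[0, 1, 2]}
  3. create(a)  ⇒  FFFF...........  {a→[3]; b→[0, 1, 2]}
  4. unlink(b)  ⇒  ...F...........  {a→[3]}
  5. create(b)  ⇒  F..F...........  {a→[3]; b→[0]}
  6. unlink(a)  ⇒  F..............  {b→[0]}
  7. create(a)  ⇒  FF.............  {a→[1]; b→[0]}
  8. append(b, 3)  ⇒  FFFFF..........  {a→[1]; b→[0, 2, 3, 4]}
  9. unlink(a)  ⇒  F.FFF..........  {b→[0, 2, 3, 4]}
  10. truncate(b, 1)  ⇒  F..............  {b→[0]}
  11. append(b, 3)  ⇒  FFFF...........  {b→[0, 1, 2, 3]}
  12. truncate(b, 2)  ⇒  FF.............  {b→[0, 1]}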